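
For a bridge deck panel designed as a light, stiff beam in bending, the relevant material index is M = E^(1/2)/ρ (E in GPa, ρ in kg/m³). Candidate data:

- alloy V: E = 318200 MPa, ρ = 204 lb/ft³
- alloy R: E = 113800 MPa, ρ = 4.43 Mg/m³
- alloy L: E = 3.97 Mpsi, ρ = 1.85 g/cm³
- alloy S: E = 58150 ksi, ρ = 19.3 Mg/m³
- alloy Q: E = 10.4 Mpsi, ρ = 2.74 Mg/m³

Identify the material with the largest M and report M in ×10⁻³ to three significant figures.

In SI units:
  alloy V: E = 318.2 GPa, ρ = 3268 kg/m³
  alloy R: E = 113.8 GPa, ρ = 4430 kg/m³
  alloy L: E = 27.37 GPa, ρ = 1850 kg/m³
  alloy S: E = 400.9 GPa, ρ = 19300 kg/m³
  alloy Q: E = 71.71 GPa, ρ = 2740 kg/m³
  alloy V: M = 5.46×10⁻³
  alloy Q: M = 3.09×10⁻³
  alloy L: M = 2.83×10⁻³
  alloy R: M = 2.41×10⁻³
  alloy S: M = 1.04×10⁻³
Alloy V ranks first.

alloy V, M = 5.46×10⁻³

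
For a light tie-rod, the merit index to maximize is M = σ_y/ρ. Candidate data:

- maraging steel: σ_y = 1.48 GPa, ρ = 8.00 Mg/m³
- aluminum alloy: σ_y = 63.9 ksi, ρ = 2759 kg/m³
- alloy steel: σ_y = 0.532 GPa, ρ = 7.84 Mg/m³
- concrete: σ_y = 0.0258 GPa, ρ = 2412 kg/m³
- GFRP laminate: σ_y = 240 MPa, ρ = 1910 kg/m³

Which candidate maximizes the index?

Convert each candidate to consistent units, then evaluate M:
  maraging steel: σ_y = 1480 MPa, ρ = 8000 kg/m³
  aluminum alloy: σ_y = 440.6 MPa, ρ = 2759 kg/m³
  alloy steel: σ_y = 532.0 MPa, ρ = 7840 kg/m³
  concrete: σ_y = 25.80 MPa, ρ = 2412 kg/m³
  GFRP laminate: σ_y = 240.0 MPa, ρ = 1910 kg/m³
  maraging steel: M = 185 kN·m/kg
  aluminum alloy: M = 160 kN·m/kg
  GFRP laminate: M = 126 kN·m/kg
  alloy steel: M = 67.9 kN·m/kg
  concrete: M = 10.7 kN·m/kg
Highest index: maraging steel.

maraging steel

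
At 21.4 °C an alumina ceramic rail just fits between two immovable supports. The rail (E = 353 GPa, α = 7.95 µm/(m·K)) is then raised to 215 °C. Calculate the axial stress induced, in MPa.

ΔT = 193.6 K. Constrained thermal stress σ = E·α·ΔT = 353.0×10³ MPa × 7.95×10⁻⁶ × 193.6 = 543 MPa (compressive).

543 MPa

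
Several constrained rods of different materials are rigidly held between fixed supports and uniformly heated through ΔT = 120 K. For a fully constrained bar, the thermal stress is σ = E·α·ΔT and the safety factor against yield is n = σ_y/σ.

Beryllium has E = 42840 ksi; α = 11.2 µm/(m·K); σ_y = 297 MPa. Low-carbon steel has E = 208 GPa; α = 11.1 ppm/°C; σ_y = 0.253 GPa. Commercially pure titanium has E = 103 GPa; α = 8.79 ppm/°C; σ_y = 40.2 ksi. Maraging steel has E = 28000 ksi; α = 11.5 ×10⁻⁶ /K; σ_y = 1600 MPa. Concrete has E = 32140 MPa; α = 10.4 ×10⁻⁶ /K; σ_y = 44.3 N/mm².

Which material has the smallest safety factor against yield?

beryllium

Converting E to GPa, α to ×10⁻⁶/K, σ_y to MPa, then σ and n for each:
  beryllium: E = 295.4, α = 11.2, σ_y = 297.0 → σ = 397 MPa, n = 0.748
  low-carbon steel: E = 208.0, α = 11.1, σ_y = 253.0 → σ = 277 MPa, n = 0.913
  commercially pure titanium: E = 103.0, α = 8.79, σ_y = 277.2 → σ = 109 MPa, n = 2.55
  maraging steel: E = 193.1, α = 11.5, σ_y = 1600 → σ = 266 MPa, n = 6.01
  concrete: E = 32.14, α = 10.4, σ_y = 44.30 → σ = 40.1 MPa, n = 1.10
Beryllium has the lowest safety factor, n = 0.748.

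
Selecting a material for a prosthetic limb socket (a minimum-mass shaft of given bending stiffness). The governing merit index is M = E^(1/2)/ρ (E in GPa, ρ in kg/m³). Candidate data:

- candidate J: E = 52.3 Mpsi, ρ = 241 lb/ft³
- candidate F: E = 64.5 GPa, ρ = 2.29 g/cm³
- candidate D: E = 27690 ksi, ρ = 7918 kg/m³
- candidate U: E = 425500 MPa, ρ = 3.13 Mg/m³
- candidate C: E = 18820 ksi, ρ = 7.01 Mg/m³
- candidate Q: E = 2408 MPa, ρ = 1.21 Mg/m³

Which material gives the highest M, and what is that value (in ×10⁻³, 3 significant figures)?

Putting every candidate on a common basis:
  candidate J: E = 360.6 GPa, ρ = 3860 kg/m³
  candidate F: E = 64.50 GPa, ρ = 2290 kg/m³
  candidate D: E = 190.9 GPa, ρ = 7918 kg/m³
  candidate U: E = 425.5 GPa, ρ = 3130 kg/m³
  candidate C: E = 129.8 GPa, ρ = 7010 kg/m³
  candidate Q: E = 2.408 GPa, ρ = 1210 kg/m³
  candidate U: M = 6.59×10⁻³
  candidate J: M = 4.92×10⁻³
  candidate F: M = 3.51×10⁻³
  candidate D: M = 1.75×10⁻³
  candidate C: M = 1.62×10⁻³
  candidate Q: M = 1.28×10⁻³
Candidate U ranks first.

candidate U, M = 6.59×10⁻³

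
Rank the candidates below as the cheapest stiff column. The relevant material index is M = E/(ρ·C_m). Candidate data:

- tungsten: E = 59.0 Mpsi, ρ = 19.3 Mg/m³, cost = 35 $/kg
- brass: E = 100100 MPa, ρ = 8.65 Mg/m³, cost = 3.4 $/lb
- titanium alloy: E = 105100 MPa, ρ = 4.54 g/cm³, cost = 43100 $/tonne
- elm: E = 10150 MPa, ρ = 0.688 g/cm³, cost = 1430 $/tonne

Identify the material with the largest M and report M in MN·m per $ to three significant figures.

elm, M = 10.3 MN·m per $

Putting every candidate on a common basis:
  tungsten: E = 406.8 GPa, ρ = 19300 kg/m³, cost = 35.00 $/kg
  brass: E = 100.1 GPa, ρ = 8650 kg/m³, cost = 7.496 $/kg
  titanium alloy: E = 105.1 GPa, ρ = 4540 kg/m³, cost = 43.10 $/kg
  elm: E = 10.15 GPa, ρ = 688.0 kg/m³, cost = 1.430 $/kg
  elm: M = 10.3 MN·m per $
  brass: M = 1.54 MN·m per $
  tungsten: M = 0.602 MN·m per $
  titanium alloy: M = 0.537 MN·m per $
Highest index: elm.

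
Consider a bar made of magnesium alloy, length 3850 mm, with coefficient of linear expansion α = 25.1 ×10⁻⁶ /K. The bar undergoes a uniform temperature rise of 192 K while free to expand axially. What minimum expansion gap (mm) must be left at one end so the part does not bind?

ΔL = α·L₀·ΔT = 25.1×10⁻⁶ × 3850 mm × 192.0 K = 18.6 mm.

18.6 mm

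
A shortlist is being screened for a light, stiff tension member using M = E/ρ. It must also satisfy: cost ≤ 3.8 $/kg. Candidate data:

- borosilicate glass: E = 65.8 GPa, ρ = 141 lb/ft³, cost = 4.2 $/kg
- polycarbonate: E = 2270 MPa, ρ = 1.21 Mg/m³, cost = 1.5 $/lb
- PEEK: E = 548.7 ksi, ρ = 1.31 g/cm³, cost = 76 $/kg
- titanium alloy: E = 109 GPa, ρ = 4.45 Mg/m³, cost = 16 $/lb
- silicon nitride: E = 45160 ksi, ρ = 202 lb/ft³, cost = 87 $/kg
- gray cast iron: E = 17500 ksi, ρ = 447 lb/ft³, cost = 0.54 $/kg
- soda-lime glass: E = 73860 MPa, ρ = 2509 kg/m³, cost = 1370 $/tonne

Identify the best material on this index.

Screen on constraints: cost ≤ 3.8 $/kg. Survivors: polycarbonate, gray cast iron, soda-lime glass.
In SI units:
  polycarbonate: E = 2.270 GPa, ρ = 1210 kg/m³
  gray cast iron: E = 120.7 GPa, ρ = 7160 kg/m³
  soda-lime glass: E = 73.86 GPa, ρ = 2509 kg/m³
  soda-lime glass: M = 29.4 MN·m/kg
  gray cast iron: M = 16.9 MN·m/kg
  polycarbonate: M = 1.88 MN·m/kg
The maximum is for soda-lime glass.

soda-lime glass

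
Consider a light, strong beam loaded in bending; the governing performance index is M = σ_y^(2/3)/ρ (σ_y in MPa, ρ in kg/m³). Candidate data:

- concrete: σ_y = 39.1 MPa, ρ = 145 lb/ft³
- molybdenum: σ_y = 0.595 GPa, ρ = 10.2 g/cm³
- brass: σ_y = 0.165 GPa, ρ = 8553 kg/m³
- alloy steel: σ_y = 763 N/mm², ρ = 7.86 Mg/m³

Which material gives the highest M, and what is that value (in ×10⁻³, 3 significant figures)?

alloy steel, M = 10.6×10⁻³

After converting to SI:
  concrete: σ_y = 39.10 MPa, ρ = 2323 kg/m³
  molybdenum: σ_y = 595.0 MPa, ρ = 10200 kg/m³
  brass: σ_y = 165.0 MPa, ρ = 8553 kg/m³
  alloy steel: σ_y = 763.0 MPa, ρ = 7860 kg/m³
  alloy steel: M = 10.6×10⁻³
  molybdenum: M = 6.94×10⁻³
  concrete: M = 4.96×10⁻³
  brass: M = 3.52×10⁻³
The maximum is for alloy steel.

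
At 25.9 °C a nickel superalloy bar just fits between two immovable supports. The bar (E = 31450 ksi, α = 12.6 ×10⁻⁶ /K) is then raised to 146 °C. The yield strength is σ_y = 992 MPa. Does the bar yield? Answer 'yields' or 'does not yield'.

E = 31450 ksi = 216.8 GPa.
ΔT = 120.1 K. Constrained thermal stress σ = E·α·ΔT = 216.8×10³ MPa × 12.6×10⁻⁶ × 120.1 = 328 MPa (compressive).
Compare to σ_y = 992 MPa: σ < σ_y, so it does not yield.

does not yield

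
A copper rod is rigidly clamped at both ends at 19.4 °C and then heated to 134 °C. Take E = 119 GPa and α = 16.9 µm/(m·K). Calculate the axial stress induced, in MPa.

230 MPa

ΔT = 114.6 K. Constrained thermal stress σ = E·α·ΔT = 119.0×10³ MPa × 16.9×10⁻⁶ × 114.6 = 230 MPa (compressive).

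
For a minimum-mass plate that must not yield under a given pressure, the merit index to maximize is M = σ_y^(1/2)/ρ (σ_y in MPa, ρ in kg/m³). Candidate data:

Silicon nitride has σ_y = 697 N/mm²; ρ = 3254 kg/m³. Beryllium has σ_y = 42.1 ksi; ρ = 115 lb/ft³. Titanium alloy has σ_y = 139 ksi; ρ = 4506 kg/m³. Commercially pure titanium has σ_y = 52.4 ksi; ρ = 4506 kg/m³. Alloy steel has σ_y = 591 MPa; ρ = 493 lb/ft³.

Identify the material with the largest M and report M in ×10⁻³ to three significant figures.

After converting to SI:
  silicon nitride: σ_y = 697.0 MPa, ρ = 3254 kg/m³
  beryllium: σ_y = 290.3 MPa, ρ = 1842 kg/m³
  titanium alloy: σ_y = 958.4 MPa, ρ = 4506 kg/m³
  commercially pure titanium: σ_y = 361.3 MPa, ρ = 4506 kg/m³
  alloy steel: σ_y = 591.0 MPa, ρ = 7897 kg/m³
  beryllium: M = 9.25×10⁻³
  silicon nitride: M = 8.11×10⁻³
  titanium alloy: M = 6.87×10⁻³
  commercially pure titanium: M = 4.22×10⁻³
  alloy steel: M = 3.08×10⁻³
Beryllium has the largest M.

beryllium, M = 9.25×10⁻³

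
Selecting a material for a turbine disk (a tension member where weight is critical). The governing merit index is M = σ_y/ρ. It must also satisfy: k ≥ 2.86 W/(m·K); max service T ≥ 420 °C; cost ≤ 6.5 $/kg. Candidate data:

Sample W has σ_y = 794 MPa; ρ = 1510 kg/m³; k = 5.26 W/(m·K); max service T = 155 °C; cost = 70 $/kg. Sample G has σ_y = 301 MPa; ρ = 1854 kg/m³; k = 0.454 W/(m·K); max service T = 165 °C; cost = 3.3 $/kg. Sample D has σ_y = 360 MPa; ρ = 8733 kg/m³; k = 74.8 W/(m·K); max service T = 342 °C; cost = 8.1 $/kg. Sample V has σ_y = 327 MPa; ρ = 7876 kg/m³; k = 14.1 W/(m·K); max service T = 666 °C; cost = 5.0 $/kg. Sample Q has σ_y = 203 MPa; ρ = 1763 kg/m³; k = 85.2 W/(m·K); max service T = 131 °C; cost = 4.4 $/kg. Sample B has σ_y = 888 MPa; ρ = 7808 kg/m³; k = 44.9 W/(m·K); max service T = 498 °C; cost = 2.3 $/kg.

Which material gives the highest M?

Screen on constraints: k ≥ 2.86 W/(m·K); max service T ≥ 420 °C; cost ≤ 6.5 $/kg. Survivors: sample V, sample B.
Computing M directly (units already consistent):
  sample B: M = 114 kN·m/kg
  sample V: M = 41.5 kN·m/kg
Highest index: sample B.

sample B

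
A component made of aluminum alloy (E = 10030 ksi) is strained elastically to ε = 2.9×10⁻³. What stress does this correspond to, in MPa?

201 MPa

E = 10030 ksi = 69.15 GPa.
σ = E·ε = 69150 MPa × 2.9×10⁻³ = 201 MPa.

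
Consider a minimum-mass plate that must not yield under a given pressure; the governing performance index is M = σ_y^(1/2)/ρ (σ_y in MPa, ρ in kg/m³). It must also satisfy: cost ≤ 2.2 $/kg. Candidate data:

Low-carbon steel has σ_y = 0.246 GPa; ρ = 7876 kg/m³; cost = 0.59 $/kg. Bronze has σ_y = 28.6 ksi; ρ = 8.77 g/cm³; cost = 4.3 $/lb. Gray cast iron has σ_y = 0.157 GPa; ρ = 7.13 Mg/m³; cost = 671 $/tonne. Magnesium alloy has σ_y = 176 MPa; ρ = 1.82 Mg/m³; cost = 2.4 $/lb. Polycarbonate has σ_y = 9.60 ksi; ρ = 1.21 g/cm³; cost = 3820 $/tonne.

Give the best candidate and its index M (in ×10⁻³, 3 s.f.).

Screen on constraints: cost ≤ 2.2 $/kg. Survivors: low-carbon steel, gray cast iron.
In SI units:
  low-carbon steel: σ_y = 246.0 MPa, ρ = 7876 kg/m³
  gray cast iron: σ_y = 157.0 MPa, ρ = 7130 kg/m³
  low-carbon steel: M = 1.99×10⁻³
  gray cast iron: M = 1.76×10⁻³
Low-carbon steel has the largest M.

low-carbon steel, M = 1.99×10⁻³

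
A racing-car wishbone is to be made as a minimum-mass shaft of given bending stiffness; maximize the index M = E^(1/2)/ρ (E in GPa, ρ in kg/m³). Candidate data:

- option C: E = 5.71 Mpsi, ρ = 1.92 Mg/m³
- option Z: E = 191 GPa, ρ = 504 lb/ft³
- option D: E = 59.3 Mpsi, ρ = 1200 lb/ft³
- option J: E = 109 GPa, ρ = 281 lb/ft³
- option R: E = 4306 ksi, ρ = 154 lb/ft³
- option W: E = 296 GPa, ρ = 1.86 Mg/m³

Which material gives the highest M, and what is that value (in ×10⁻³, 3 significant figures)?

option W, M = 9.25×10⁻³

After converting to SI:
  option C: E = 39.37 GPa, ρ = 1920 kg/m³
  option Z: E = 191.0 GPa, ρ = 8073 kg/m³
  option D: E = 408.9 GPa, ρ = 19220 kg/m³
  option J: E = 109.0 GPa, ρ = 4501 kg/m³
  option R: E = 29.69 GPa, ρ = 2467 kg/m³
  option W: E = 296.0 GPa, ρ = 1860 kg/m³
  option W: M = 9.25×10⁻³
  option C: M = 3.27×10⁻³
  option J: M = 2.32×10⁻³
  option R: M = 2.21×10⁻³
  option Z: M = 1.71×10⁻³
  option D: M = 1.05×10⁻³
The maximum is for option W.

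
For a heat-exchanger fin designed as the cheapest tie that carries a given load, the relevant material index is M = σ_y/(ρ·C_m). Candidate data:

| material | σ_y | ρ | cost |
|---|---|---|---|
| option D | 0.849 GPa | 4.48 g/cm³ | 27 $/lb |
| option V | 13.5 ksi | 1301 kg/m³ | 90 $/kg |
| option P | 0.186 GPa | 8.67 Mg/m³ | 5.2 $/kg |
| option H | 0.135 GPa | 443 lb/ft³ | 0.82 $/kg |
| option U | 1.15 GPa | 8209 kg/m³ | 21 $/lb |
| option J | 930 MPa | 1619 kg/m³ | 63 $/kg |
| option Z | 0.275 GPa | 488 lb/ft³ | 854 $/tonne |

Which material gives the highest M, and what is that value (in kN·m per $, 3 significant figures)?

option Z, M = 41.2 kN·m per $

In SI units:
  option D: σ_y = 849.0 MPa, ρ = 4480 kg/m³, cost = 59.52 $/kg
  option V: σ_y = 93.08 MPa, ρ = 1301 kg/m³, cost = 90.00 $/kg
  option P: σ_y = 186.0 MPa, ρ = 8670 kg/m³, cost = 5.200 $/kg
  option H: σ_y = 135.0 MPa, ρ = 7096 kg/m³, cost = 0.8200 $/kg
  option U: σ_y = 1150 MPa, ρ = 8209 kg/m³, cost = 46.30 $/kg
  option J: σ_y = 930.0 MPa, ρ = 1619 kg/m³, cost = 63.00 $/kg
  option Z: σ_y = 275.0 MPa, ρ = 7817 kg/m³, cost = 0.8540 $/kg
  option Z: M = 41.2 kN·m per $
  option H: M = 23.2 kN·m per $
  option J: M = 9.12 kN·m per $
  option P: M = 4.13 kN·m per $
  option D: M = 3.18 kN·m per $
  option U: M = 3.03 kN·m per $
  option V: M = 0.795 kN·m per $
Option Z ranks first.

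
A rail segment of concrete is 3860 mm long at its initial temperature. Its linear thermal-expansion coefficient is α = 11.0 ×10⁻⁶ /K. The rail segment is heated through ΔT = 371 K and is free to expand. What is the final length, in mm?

3875.8 mm

ΔL = α·L₀·ΔT = 11.0×10⁻⁶ × 3860 mm × 371.0 K = 15.8 mm.
L = L₀ + ΔL = 3860 + 15.8 = 3875.8 mm.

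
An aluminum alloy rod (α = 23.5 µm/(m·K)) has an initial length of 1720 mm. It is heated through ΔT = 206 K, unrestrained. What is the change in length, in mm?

ΔL = α·L₀·ΔT = 23.5×10⁻⁶ × 1720 mm × 206.0 K = 8.33 mm.

8.33 mm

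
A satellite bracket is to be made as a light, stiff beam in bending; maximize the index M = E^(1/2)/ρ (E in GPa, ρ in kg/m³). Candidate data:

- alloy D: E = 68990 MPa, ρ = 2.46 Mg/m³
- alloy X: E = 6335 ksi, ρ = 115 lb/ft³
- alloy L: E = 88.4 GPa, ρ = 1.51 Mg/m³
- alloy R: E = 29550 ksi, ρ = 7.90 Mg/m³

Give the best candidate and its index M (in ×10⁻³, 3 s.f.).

alloy L, M = 6.23×10⁻³

In SI units:
  alloy D: E = 68.99 GPa, ρ = 2460 kg/m³
  alloy X: E = 43.68 GPa, ρ = 1842 kg/m³
  alloy L: E = 88.40 GPa, ρ = 1510 kg/m³
  alloy R: E = 203.7 GPa, ρ = 7900 kg/m³
  alloy L: M = 6.23×10⁻³
  alloy X: M = 3.59×10⁻³
  alloy D: M = 3.38×10⁻³
  alloy R: M = 1.81×10⁻³
Alloy L has the largest M.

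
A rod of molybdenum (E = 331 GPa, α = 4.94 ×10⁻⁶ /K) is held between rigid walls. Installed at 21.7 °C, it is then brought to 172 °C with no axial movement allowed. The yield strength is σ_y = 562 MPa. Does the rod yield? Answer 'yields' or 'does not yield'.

ΔT = 150.3 K. Constrained thermal stress σ = E·α·ΔT = 331.0×10³ MPa × 4.94×10⁻⁶ × 150.3 = 246 MPa (compressive).
Compare to σ_y = 562 MPa: σ < σ_y, so it does not yield.

does not yield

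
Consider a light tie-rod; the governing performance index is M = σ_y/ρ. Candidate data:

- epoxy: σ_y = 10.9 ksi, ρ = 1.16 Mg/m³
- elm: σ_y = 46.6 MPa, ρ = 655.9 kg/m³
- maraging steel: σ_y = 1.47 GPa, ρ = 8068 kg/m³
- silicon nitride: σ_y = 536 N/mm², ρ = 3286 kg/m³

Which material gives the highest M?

maraging steel

Putting every candidate on a common basis:
  epoxy: σ_y = 75.15 MPa, ρ = 1160 kg/m³
  elm: σ_y = 46.60 MPa, ρ = 655.9 kg/m³
  maraging steel: σ_y = 1470 MPa, ρ = 8068 kg/m³
  silicon nitride: σ_y = 536.0 MPa, ρ = 3286 kg/m³
  maraging steel: M = 182 kN·m/kg
  silicon nitride: M = 163 kN·m/kg
  elm: M = 71.0 kN·m/kg
  epoxy: M = 64.8 kN·m/kg
Maraging steel has the largest M.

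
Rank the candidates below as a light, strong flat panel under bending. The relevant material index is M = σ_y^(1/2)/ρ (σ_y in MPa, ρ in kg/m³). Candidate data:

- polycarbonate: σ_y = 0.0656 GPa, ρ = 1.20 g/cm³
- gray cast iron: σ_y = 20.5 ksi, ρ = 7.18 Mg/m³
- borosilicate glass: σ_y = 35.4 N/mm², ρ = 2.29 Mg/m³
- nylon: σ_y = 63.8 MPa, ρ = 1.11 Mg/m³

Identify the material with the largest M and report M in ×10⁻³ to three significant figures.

Normalizing units and computing the index:
  polycarbonate: σ_y = 65.60 MPa, ρ = 1200 kg/m³
  gray cast iron: σ_y = 141.3 MPa, ρ = 7180 kg/m³
  borosilicate glass: σ_y = 35.40 MPa, ρ = 2290 kg/m³
  nylon: σ_y = 63.80 MPa, ρ = 1110 kg/m³
  nylon: M = 7.20×10⁻³
  polycarbonate: M = 6.75×10⁻³
  borosilicate glass: M = 2.60×10⁻³
  gray cast iron: M = 1.66×10⁻³
Nylon ranks first.

nylon, M = 7.20×10⁻³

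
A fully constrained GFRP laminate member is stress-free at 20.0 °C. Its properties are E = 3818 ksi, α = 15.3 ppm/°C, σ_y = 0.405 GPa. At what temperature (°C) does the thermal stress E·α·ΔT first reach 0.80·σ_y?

E = 3818 ksi = 26.32 GPa.
σ_y = 0.405 GPa = 405.0 MPa.
E·α·ΔT = 324.0 MPa ⇒ ΔT = 324.0 / (26.32×10³ × 15.3×10⁻⁶) = 804.4 K.
T = 20.0 + 804.4 = 824.4 °C.

824 °C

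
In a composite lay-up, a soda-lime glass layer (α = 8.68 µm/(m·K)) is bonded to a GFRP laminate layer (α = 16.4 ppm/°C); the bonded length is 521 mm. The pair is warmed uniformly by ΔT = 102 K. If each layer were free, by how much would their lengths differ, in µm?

Δα = |8.68 − 16.4|×10⁻⁶/K = 7.72×10⁻⁶/K.
ΔL_mismatch = Δα·L·ΔT = 7.72×10⁻⁶ × 521.0 mm × 102.0 K = 410 µm.

410 µm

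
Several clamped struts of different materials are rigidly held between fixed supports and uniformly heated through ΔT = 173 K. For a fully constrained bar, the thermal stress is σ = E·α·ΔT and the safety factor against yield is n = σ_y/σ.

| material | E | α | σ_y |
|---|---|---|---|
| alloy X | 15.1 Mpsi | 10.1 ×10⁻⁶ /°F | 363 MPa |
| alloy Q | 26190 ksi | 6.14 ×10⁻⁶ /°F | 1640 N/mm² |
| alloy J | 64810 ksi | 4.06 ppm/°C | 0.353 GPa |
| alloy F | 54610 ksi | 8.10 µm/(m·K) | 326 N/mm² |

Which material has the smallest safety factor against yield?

alloy F

Per material, after unit conversion:
  alloy X: E = 104.1, α = 18.2, σ_y = 363.0 → σ = 327 MPa, n = 1.11
  alloy Q: E = 180.6, α = 11.1, σ_y = 1640 → σ = 345 MPa, n = 4.75
  alloy J: E = 446.8, α = 4.06, σ_y = 353.0 → σ = 314 MPa, n = 1.12
  alloy F: E = 376.5, α = 8.10, σ_y = 326.0 → σ = 528 MPa, n = 0.618
Smallest n: alloy F with n = 0.618.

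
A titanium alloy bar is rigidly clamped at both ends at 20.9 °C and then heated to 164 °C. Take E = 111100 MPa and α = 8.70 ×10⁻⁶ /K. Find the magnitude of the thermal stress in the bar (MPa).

138 MPa

E = 111100 MPa = 111.1 GPa.
ΔT = 143.1 K. Constrained thermal stress σ = E·α·ΔT = 111.1×10³ MPa × 8.70×10⁻⁶ × 143.1 = 138 MPa (compressive).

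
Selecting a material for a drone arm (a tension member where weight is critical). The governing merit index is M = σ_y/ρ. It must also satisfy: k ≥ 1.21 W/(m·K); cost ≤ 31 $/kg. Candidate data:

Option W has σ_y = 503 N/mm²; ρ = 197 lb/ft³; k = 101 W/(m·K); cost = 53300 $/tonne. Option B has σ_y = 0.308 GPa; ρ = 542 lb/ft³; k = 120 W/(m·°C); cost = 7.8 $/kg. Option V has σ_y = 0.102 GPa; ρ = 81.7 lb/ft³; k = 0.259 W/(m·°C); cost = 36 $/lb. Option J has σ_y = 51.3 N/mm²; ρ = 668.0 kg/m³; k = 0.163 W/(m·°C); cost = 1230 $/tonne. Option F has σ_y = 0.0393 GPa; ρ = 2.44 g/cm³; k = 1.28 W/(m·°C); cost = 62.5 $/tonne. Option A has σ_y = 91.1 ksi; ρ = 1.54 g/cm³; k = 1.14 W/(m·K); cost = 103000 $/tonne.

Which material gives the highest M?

Screen on constraints: k ≥ 1.21 W/(m·K); cost ≤ 31 $/kg. Survivors: option B, option F.
In SI units:
  option B: σ_y = 308.0 MPa, ρ = 8682 kg/m³
  option F: σ_y = 39.30 MPa, ρ = 2440 kg/m³
  option B: M = 35.5 kN·m/kg
  option F: M = 16.1 kN·m/kg
Highest index: option B.

option B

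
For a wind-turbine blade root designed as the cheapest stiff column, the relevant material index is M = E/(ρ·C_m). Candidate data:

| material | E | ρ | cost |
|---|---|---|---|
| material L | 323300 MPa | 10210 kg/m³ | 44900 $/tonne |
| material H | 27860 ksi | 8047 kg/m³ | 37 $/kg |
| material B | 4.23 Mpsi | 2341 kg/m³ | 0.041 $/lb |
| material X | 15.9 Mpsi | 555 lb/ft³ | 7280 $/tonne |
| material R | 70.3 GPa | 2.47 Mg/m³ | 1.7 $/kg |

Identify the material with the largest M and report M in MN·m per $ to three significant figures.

After converting to SI:
  material L: E = 323.3 GPa, ρ = 10210 kg/m³, cost = 44.90 $/kg
  material H: E = 192.1 GPa, ρ = 8047 kg/m³, cost = 37.00 $/kg
  material B: E = 29.16 GPa, ρ = 2341 kg/m³, cost = 0.09039 $/kg
  material X: E = 109.6 GPa, ρ = 8890 kg/m³, cost = 7.280 $/kg
  material R: E = 70.30 GPa, ρ = 2470 kg/m³, cost = 1.700 $/kg
  material B: M = 138 MN·m per $
  material R: M = 16.7 MN·m per $
  material X: M = 1.69 MN·m per $
  material L: M = 0.705 MN·m per $
  material H: M = 0.645 MN·m per $
The maximum is for material B.

material B, M = 138 MN·m per $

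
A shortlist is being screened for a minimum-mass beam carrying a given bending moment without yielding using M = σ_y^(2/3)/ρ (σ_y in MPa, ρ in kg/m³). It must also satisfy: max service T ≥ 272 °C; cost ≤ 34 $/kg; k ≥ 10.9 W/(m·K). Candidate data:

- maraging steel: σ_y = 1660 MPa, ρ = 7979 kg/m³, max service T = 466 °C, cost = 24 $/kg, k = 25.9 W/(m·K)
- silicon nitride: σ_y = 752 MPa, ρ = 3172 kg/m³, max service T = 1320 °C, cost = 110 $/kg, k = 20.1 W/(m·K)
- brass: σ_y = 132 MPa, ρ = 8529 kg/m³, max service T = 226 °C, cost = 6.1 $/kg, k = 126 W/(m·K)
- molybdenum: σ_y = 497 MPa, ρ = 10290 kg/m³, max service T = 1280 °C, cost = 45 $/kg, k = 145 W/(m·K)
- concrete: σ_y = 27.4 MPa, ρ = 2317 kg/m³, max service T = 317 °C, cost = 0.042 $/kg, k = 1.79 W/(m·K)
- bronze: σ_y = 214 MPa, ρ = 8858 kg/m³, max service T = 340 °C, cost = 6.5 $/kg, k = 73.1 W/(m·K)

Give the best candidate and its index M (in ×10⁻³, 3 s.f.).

Screen on constraints: max service T ≥ 272 °C; cost ≤ 34 $/kg; k ≥ 10.9 W/(m·K). Survivors: maraging steel, bronze.
Computing M directly (units already consistent):
  maraging steel: M = 17.6×10⁻³
  bronze: M = 4.04×10⁻³
Maraging steel has the largest M.

maraging steel, M = 17.6×10⁻³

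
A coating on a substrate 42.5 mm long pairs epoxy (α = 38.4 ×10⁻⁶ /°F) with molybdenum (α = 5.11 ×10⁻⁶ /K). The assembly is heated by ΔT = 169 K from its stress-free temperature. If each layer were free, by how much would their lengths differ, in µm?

460 µm

epoxy: α = 38.4×10⁻⁶/°F × 9/5 = 69.1×10⁻⁶/K.
Δα = |69.1 − 5.11|×10⁻⁶/K = 64.0×10⁻⁶/K.
ΔL_mismatch = Δα·L·ΔT = 64.0×10⁻⁶ × 42.5 mm × 169.0 K = 460 µm.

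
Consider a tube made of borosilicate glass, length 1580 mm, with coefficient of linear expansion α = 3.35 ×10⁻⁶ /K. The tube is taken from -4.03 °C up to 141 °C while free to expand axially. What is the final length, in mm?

ΔT = 141 − (-4.03) = 145.0 K.
ΔL = α·L₀·ΔT = 3.35×10⁻⁶ × 1580 mm × 145.0 K = 0.768 mm.
L = L₀ + ΔL = 1580 + 0.768 = 1580.8 mm.

1580.8 mm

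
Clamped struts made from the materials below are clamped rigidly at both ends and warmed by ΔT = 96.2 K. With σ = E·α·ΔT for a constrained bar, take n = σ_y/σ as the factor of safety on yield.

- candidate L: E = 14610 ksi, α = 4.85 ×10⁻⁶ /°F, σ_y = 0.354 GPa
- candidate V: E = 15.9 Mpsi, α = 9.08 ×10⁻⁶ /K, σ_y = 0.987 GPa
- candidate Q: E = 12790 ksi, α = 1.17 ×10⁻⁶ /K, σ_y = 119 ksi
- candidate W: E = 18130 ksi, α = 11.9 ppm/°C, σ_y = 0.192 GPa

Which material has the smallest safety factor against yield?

candidate W

With everything in SI (GPa, ×10⁻⁶/K, MPa):
  candidate L: E = 100.7, α = 8.73, σ_y = 354.0 → σ = 84.6 MPa, n = 4.18
  candidate V: E = 109.6, α = 9.08, σ_y = 987.0 → σ = 95.8 MPa, n = 10.3
  candidate Q: E = 88.18, α = 1.17, σ_y = 820.5 → σ = 9.93 MPa, n = 82.7
  candidate W: E = 125.0, α = 11.9, σ_y = 192.0 → σ = 143 MPa, n = 1.34
The minimum is candidate W at n = 1.34.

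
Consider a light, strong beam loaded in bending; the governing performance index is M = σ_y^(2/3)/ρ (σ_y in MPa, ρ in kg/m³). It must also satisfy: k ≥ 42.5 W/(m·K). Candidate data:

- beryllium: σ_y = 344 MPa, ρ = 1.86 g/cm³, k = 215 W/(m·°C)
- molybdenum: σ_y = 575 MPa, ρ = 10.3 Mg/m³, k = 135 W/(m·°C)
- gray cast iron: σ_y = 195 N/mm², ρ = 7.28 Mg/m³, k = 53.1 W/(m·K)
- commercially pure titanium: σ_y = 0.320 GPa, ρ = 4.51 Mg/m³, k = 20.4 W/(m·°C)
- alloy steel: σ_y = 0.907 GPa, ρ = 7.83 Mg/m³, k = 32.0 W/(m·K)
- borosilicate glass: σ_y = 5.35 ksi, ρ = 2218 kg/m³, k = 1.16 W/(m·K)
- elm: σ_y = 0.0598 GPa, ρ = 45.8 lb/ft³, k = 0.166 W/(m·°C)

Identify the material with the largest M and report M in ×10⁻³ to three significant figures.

Screen on constraints: k ≥ 42.5 W/(m·K). Survivors: beryllium, molybdenum, gray cast iron.
After converting to SI:
  beryllium: σ_y = 344.0 MPa, ρ = 1860 kg/m³
  molybdenum: σ_y = 575.0 MPa, ρ = 10300 kg/m³
  gray cast iron: σ_y = 195.0 MPa, ρ = 7280 kg/m³
  beryllium: M = 26.4×10⁻³
  molybdenum: M = 6.71×10⁻³
  gray cast iron: M = 4.62×10⁻³
The maximum is for beryllium.

beryllium, M = 26.4×10⁻³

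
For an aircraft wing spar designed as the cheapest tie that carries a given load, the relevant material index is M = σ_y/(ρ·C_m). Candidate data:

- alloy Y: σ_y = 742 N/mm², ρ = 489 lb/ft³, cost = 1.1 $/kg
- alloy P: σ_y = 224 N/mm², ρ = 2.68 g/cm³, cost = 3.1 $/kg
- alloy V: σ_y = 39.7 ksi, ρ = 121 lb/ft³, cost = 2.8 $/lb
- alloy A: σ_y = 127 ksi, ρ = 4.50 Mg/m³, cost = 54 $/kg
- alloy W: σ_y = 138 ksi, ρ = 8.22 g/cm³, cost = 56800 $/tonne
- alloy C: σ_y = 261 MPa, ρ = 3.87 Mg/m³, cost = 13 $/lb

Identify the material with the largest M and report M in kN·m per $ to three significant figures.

After converting to SI:
  alloy Y: σ_y = 742.0 MPa, ρ = 7833 kg/m³, cost = 1.100 $/kg
  alloy P: σ_y = 224.0 MPa, ρ = 2680 kg/m³, cost = 3.100 $/kg
  alloy V: σ_y = 273.7 MPa, ρ = 1938 kg/m³, cost = 6.173 $/kg
  alloy A: σ_y = 875.6 MPa, ρ = 4500 kg/m³, cost = 54.00 $/kg
  alloy W: σ_y = 951.5 MPa, ρ = 8220 kg/m³, cost = 56.80 $/kg
  alloy C: σ_y = 261.0 MPa, ρ = 3870 kg/m³, cost = 28.66 $/kg
  alloy Y: M = 86.1 kN·m per $
  alloy P: M = 27.0 kN·m per $
  alloy V: M = 22.9 kN·m per $
  alloy A: M = 3.60 kN·m per $
  alloy C: M = 2.35 kN·m per $
  alloy W: M = 2.04 kN·m per $
Alloy Y ranks first.

alloy Y, M = 86.1 kN·m per $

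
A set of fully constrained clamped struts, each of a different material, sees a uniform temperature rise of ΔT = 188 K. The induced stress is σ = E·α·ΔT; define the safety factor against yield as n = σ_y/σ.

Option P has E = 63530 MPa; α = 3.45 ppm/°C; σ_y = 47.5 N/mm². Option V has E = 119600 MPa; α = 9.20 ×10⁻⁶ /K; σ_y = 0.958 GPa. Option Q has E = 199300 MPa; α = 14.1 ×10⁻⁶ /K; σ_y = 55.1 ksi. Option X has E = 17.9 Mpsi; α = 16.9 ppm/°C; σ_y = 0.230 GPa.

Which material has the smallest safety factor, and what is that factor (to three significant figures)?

With everything in SI (GPa, ×10⁻⁶/K, MPa):
  option P: E = 63.53, α = 3.45, σ_y = 47.50 → σ = 41.2 MPa, n = 1.15
  option V: E = 119.6, α = 9.20, σ_y = 958.0 → σ = 207 MPa, n = 4.63
  option Q: E = 199.3, α = 14.1, σ_y = 379.9 → σ = 528 MPa, n = 0.719
  option X: E = 123.4, α = 16.9, σ_y = 230.0 → σ = 392 MPa, n = 0.587
Option X has the lowest safety factor, n = 0.587.

option X, n = 0.587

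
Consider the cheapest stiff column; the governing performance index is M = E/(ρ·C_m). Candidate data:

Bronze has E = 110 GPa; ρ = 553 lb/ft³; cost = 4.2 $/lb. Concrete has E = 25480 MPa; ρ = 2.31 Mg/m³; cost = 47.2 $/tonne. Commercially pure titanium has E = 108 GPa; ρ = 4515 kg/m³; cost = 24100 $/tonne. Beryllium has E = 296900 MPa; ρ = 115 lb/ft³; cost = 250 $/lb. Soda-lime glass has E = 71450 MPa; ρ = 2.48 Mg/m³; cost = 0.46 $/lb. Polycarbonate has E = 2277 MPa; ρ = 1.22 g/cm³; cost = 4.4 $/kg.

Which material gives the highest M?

concrete

Putting every candidate on a common basis:
  bronze: E = 110.0 GPa, ρ = 8858 kg/m³, cost = 9.259 $/kg
  concrete: E = 25.48 GPa, ρ = 2310 kg/m³, cost = 0.04720 $/kg
  commercially pure titanium: E = 108.0 GPa, ρ = 4515 kg/m³, cost = 24.10 $/kg
  beryllium: E = 296.9 GPa, ρ = 1842 kg/m³, cost = 551.1 $/kg
  soda-lime glass: E = 71.45 GPa, ρ = 2480 kg/m³, cost = 1.014 $/kg
  polycarbonate: E = 2.277 GPa, ρ = 1220 kg/m³, cost = 4.400 $/kg
  concrete: M = 234 MN·m per $
  soda-lime glass: M = 28.4 MN·m per $
  bronze: M = 1.34 MN·m per $
  commercially pure titanium: M = 0.993 MN·m per $
  polycarbonate: M = 0.424 MN·m per $
  beryllium: M = 0.292 MN·m per $
The maximum is for concrete.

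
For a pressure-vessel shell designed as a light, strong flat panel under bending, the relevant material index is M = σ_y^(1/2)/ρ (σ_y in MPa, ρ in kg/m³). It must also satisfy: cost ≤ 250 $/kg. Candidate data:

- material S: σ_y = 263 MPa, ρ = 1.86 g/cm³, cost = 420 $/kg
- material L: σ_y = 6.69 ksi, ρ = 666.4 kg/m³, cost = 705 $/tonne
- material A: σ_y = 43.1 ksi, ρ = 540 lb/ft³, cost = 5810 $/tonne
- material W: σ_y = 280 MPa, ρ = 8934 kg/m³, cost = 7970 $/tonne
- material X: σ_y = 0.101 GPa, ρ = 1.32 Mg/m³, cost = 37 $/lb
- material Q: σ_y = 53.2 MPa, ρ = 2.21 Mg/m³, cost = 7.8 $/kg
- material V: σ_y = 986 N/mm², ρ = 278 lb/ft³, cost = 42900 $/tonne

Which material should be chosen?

Screen on constraints: cost ≤ 250 $/kg. Survivors: material L, material A, material W, material X, material Q, material V.
Convert each candidate to consistent units, then evaluate M:
  material L: σ_y = 46.13 MPa, ρ = 666.4 kg/m³
  material A: σ_y = 297.2 MPa, ρ = 8650 kg/m³
  material W: σ_y = 280.0 MPa, ρ = 8934 kg/m³
  material X: σ_y = 101.0 MPa, ρ = 1320 kg/m³
  material Q: σ_y = 53.20 MPa, ρ = 2210 kg/m³
  material V: σ_y = 986.0 MPa, ρ = 4453 kg/m³
  material L: M = 10.2×10⁻³
  material X: M = 7.61×10⁻³
  material V: M = 7.05×10⁻³
  material Q: M = 3.30×10⁻³
  material A: M = 1.99×10⁻³
  material W: M = 1.87×10⁻³
Material L ranks first.

material L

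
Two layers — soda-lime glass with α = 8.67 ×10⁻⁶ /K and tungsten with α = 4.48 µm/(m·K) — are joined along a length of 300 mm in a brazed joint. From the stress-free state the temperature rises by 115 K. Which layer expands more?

α(soda-lime glass) = 8.67×10⁻⁶/K vs α(tungsten) = 4.48×10⁻⁶/K.
Higher α expands more for the same ΔT: soda-lime glass.

soda-lime glass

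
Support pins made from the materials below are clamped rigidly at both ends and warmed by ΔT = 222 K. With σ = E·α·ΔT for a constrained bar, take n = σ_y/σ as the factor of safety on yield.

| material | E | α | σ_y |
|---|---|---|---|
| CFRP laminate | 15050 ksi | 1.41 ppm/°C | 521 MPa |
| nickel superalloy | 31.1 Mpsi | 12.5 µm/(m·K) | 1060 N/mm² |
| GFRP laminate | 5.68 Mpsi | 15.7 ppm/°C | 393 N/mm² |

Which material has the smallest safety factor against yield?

With everything in SI (GPa, ×10⁻⁶/K, MPa):
  CFRP laminate: E = 103.8, α = 1.41, σ_y = 521.0 → σ = 32.5 MPa, n = 16.0
  nickel superalloy: E = 214.4, α = 12.5, σ_y = 1060 → σ = 595 MPa, n = 1.78
  GFRP laminate: E = 39.16, α = 15.7, σ_y = 393.0 → σ = 136 MPa, n = 2.88
Nickel superalloy has the lowest safety factor, n = 1.78.

nickel superalloy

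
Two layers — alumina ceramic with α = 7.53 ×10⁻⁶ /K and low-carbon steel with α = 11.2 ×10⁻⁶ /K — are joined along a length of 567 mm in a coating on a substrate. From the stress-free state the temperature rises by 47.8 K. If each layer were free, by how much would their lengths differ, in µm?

99.5 µm

Δα = |7.53 − 11.2|×10⁻⁶/K = 3.67×10⁻⁶/K.
ΔL_mismatch = Δα·L·ΔT = 3.67×10⁻⁶ × 567.0 mm × 47.8 K = 99.5 µm.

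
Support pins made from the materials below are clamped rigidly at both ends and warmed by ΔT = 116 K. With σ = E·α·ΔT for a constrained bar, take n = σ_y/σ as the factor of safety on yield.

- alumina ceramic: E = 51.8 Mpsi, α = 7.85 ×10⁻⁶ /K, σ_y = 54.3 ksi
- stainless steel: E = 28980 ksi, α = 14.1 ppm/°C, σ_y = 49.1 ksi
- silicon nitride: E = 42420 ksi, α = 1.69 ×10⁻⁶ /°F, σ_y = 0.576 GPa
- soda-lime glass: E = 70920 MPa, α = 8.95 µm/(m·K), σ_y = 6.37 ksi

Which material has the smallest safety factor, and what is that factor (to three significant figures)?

With everything in SI (GPa, ×10⁻⁶/K, MPa):
  alumina ceramic: E = 357.1, α = 7.85, σ_y = 374.4 → σ = 325 MPa, n = 1.15
  stainless steel: E = 199.8, α = 14.1, σ_y = 338.5 → σ = 327 MPa, n = 1.04
  silicon nitride: E = 292.5, α = 3.04, σ_y = 576.0 → σ = 103 MPa, n = 5.58
  soda-lime glass: E = 70.92, α = 8.95, σ_y = 43.92 → σ = 73.6 MPa, n = 0.596
The minimum is soda-lime glass at n = 0.596.

soda-lime glass, n = 0.596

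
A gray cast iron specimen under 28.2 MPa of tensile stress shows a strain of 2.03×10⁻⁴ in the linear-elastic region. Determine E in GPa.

139 GPa

E = σ/ε = 28.2 MPa / 2.03×10⁻⁴ = 138900 MPa = 139 GPa.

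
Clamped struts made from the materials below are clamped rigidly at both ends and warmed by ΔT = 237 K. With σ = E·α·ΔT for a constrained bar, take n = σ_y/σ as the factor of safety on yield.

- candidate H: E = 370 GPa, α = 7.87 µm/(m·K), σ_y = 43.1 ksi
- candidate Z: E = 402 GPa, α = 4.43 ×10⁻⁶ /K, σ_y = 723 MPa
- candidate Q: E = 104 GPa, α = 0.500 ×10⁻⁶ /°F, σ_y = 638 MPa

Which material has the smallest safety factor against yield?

With everything in SI (GPa, ×10⁻⁶/K, MPa):
  candidate H: E = 370.0, α = 7.87, σ_y = 297.2 → σ = 690 MPa, n = 0.431
  candidate Z: E = 402.0, α = 4.43, σ_y = 723.0 → σ = 422 MPa, n = 1.71
  candidate Q: E = 104.0, α = 0.900, σ_y = 638.0 → σ = 22.2 MPa, n = 28.8
The minimum is candidate H at n = 0.431.

candidate H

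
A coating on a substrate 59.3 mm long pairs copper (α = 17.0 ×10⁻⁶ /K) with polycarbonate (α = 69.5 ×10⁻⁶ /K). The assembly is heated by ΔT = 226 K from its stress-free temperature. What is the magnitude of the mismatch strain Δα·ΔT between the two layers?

0.0119

Δα = |17.0 − 69.5|×10⁻⁶/K = 52.5×10⁻⁶/K.
Mismatch strain = Δα·ΔT = 52.5×10⁻⁶ × 226.0 = 0.0119.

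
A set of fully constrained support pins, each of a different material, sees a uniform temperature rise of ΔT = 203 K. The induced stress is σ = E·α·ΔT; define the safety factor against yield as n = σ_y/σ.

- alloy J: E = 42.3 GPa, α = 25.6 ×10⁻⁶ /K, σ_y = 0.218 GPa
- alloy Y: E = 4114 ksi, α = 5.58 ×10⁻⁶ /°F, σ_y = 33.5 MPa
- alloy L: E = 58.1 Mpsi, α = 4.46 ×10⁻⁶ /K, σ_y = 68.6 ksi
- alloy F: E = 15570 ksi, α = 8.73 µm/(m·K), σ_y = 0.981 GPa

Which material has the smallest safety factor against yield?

Converting E to GPa, α to ×10⁻⁶/K, σ_y to MPa, then σ and n for each:
  alloy J: E = 42.30, α = 25.6, σ_y = 218.0 → σ = 220 MPa, n = 0.992
  alloy Y: E = 28.37, α = 10.0, σ_y = 33.50 → σ = 57.8 MPa, n = 0.579
  alloy L: E = 400.6, α = 4.46, σ_y = 473.0 → σ = 363 MPa, n = 1.30
  alloy F: E = 107.4, α = 8.73, σ_y = 981.0 → σ = 190 MPa, n = 5.16
Alloy Y has the lowest safety factor, n = 0.579.

alloy Y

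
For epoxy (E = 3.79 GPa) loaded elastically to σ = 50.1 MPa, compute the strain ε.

ε = σ/E = 50.1 / 3790 = 0.0132.

0.0132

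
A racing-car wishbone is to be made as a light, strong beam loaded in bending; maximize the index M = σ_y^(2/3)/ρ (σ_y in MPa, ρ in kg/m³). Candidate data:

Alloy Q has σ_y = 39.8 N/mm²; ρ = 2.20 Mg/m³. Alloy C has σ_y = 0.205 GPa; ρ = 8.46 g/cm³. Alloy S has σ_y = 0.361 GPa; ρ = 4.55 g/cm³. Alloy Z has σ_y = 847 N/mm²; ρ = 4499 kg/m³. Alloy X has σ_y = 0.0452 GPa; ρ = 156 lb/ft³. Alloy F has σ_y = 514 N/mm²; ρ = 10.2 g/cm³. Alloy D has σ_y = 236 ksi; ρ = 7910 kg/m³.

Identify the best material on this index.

alloy Z

After converting to SI:
  alloy Q: σ_y = 39.80 MPa, ρ = 2200 kg/m³
  alloy C: σ_y = 205.0 MPa, ρ = 8460 kg/m³
  alloy S: σ_y = 361.0 MPa, ρ = 4550 kg/m³
  alloy Z: σ_y = 847.0 MPa, ρ = 4499 kg/m³
  alloy X: σ_y = 45.20 MPa, ρ = 2499 kg/m³
  alloy F: σ_y = 514.0 MPa, ρ = 10200 kg/m³
  alloy D: σ_y = 1627 MPa, ρ = 7910 kg/m³
  alloy Z: M = 19.9×10⁻³
  alloy D: M = 17.5×10⁻³
  alloy S: M = 11.1×10⁻³
  alloy F: M = 6.29×10⁻³
  alloy Q: M = 5.30×10⁻³
  alloy X: M = 5.08×10⁻³
  alloy C: M = 4.11×10⁻³
Alloy Z ranks first.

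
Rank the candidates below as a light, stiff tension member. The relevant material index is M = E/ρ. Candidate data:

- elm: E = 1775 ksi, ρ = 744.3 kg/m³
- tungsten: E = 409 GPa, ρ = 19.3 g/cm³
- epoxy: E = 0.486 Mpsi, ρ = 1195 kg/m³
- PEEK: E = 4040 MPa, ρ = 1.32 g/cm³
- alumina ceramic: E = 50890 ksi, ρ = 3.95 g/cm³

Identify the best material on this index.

alumina ceramic

In SI units:
  elm: E = 12.24 GPa, ρ = 744.3 kg/m³
  tungsten: E = 409.0 GPa, ρ = 19300 kg/m³
  epoxy: E = 3.351 GPa, ρ = 1195 kg/m³
  PEEK: E = 4.040 GPa, ρ = 1320 kg/m³
  alumina ceramic: E = 350.9 GPa, ρ = 3950 kg/m³
  alumina ceramic: M = 88.8 MN·m/kg
  tungsten: M = 21.2 MN·m/kg
  elm: M = 16.4 MN·m/kg
  PEEK: M = 3.06 MN·m/kg
  epoxy: M = 2.80 MN·m/kg
Alumina ceramic has the largest M.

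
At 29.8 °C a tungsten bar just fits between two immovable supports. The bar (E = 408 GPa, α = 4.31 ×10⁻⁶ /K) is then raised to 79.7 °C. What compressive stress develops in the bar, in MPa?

87.7 MPa

ΔT = 49.90 K. Constrained thermal stress σ = E·α·ΔT = 408.0×10³ MPa × 4.31×10⁻⁶ × 49.90 = 87.7 MPa (compressive).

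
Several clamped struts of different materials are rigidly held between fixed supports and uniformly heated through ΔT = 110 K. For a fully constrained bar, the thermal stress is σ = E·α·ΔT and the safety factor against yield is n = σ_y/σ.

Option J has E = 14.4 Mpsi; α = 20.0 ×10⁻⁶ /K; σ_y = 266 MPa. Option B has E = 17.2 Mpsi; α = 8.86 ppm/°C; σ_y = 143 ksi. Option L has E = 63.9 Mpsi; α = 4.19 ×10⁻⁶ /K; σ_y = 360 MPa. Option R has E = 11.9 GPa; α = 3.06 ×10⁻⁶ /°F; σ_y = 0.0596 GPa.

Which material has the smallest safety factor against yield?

option J

With everything in SI (GPa, ×10⁻⁶/K, MPa):
  option J: E = 99.28, α = 20.0, σ_y = 266.0 → σ = 218 MPa, n = 1.22
  option B: E = 118.6, α = 8.86, σ_y = 986.0 → σ = 116 MPa, n = 8.53
  option L: E = 440.6, α = 4.19, σ_y = 360.0 → σ = 203 MPa, n = 1.77
  option R: E = 11.90, α = 5.51, σ_y = 59.60 → σ = 7.21 MPa, n = 8.27
Option J has the lowest safety factor, n = 1.22.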